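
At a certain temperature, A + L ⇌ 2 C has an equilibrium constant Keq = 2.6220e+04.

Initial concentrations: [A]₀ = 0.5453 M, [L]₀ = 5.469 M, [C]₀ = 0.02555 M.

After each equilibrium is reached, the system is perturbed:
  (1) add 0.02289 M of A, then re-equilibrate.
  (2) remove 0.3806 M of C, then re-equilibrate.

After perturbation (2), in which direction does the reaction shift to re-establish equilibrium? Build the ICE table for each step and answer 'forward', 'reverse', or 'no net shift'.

Direction: forward

Q₀ = 2.1890e-04 vs Keq = 2.6220e+04 ⇒ Q<K, forward
Step 1:
                  A         L         C
  Initial    0.5453     5.469   0.02555
  Change    -0.5453   -0.5453     1.091
  Equil   9.6495e-06     4.924     1.116
  solve Keq expr → x = 0.5453; check Q = 2.6220e+04
Then add 0.02289 M of A.
Step 2:
                  A         L         C
  Initial    0.0229     4.924     1.116
  Change   -0.02289  -0.02289   0.04578
  Equil   1.0506e-05     4.901     1.162
  solve Keq expr → x = 0.02289; check Q = 2.6220e+04
Then remove 0.3806 M of C.
Step 3:
                  A         L         C
  Initial 1.0506e-05     4.901    0.7813
  Change  -5.7554e-06 -5.7554e-06 1.1511e-05
  Equil   4.7507e-06     4.901    0.7813
  solve Keq expr → x = 5.7554e-06; check Q = 2.6220e+04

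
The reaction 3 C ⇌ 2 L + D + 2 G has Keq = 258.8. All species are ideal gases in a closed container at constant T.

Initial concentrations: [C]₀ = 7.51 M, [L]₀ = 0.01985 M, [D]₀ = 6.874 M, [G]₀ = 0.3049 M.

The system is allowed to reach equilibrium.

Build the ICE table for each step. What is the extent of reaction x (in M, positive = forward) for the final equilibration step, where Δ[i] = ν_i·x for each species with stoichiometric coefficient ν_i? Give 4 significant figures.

Q₀ = 5.9446e-07 vs Keq = 258.8 ⇒ Q<K, forward
Step 1:
                   C          L          D          G
  init          7.51    0.01985      6.874     0.3049
  Δ           -5.553      3.702      1.851      3.702
  eq           1.957      3.722      8.725      4.007
  solve Keq expr → x = 1.851; check Q = 258.8

x = 1.851 M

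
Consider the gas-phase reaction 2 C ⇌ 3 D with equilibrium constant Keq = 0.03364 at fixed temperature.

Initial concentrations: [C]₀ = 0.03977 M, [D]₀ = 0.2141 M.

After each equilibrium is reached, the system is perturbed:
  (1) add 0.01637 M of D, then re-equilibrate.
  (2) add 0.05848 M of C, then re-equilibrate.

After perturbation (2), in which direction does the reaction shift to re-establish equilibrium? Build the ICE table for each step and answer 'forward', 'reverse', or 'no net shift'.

Direction: forward

Q₀ = 6.205 vs Keq = 0.03364 ⇒ Q>K, reverse
Step 1:
                  C         D
  init      0.03977    0.2141
  Δ         0.08811   -0.1322
  eq         0.1279   0.08194
  solve Keq expr → x = -0.04405; check Q = 0.03364
Then add 0.01637 M of D.
Step 2:
                  C         D
  init       0.1279   0.09831
  Δ        0.008515  -0.01277
  eq         0.1364   0.08554
  solve Keq expr → x = -0.004257; check Q = 0.03364
Then add 0.05848 M of C.
Step 3:
                  C         D
  init       0.1949   0.08554
  Δ        -0.01225   0.01837
  eq         0.1826    0.1039
  solve Keq expr → x = 0.006125; check Q = 0.03364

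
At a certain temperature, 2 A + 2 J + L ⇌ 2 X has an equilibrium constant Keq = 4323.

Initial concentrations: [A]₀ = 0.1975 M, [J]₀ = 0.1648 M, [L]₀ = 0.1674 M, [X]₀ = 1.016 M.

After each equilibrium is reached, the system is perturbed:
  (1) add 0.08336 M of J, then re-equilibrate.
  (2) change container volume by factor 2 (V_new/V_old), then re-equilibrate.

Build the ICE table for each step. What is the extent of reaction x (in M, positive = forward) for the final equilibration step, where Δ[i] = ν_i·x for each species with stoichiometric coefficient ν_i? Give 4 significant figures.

x = -0.02456 M

Q₀ = 5821 vs Keq = 4323 ⇒ Q>K, reverse
Step 1:
                   A          J          L          X
  init        0.1975     0.1648     0.1674      1.016
  Δ          0.01122    0.01122   0.005611   -0.01122
  eq          0.2087      0.176      0.173      1.005
  solve Keq expr → x = -0.005611; check Q = 4323
Then add 0.08336 M of J.
Step 2:
                   A          J          L          X
  init        0.2087     0.2594      0.173      1.005
  Δ         -0.03277   -0.03277   -0.01638    0.03277
  eq           0.176     0.2266     0.1566      1.038
  solve Keq expr → x = 0.01638; check Q = 4323
Then change container volume by factor 2 (V_new/V_old).
Step 3:
                   A          J          L          X
  init       0.08798     0.1133    0.07831     0.5188
  Δ          0.04913    0.04913    0.02456   -0.04913
  eq          0.1371     0.1624     0.1029     0.4696
  solve Keq expr → x = -0.02456; check Q = 4323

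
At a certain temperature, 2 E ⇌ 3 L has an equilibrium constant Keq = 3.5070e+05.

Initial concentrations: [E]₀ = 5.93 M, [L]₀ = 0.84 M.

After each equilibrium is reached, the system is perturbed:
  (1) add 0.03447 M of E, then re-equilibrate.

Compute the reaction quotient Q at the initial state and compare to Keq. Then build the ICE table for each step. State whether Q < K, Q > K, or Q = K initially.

Q₀ = 0.01685 vs Keq = 3.5070e+05 ⇒ Q<K, forward
Step 1:
                   E          L
  I             5.93       0.84
  C           -5.879      8.819
  E          0.05069      9.659
  solve Keq expr → x = 2.94; check Q = 3.5070e+05
Then add 0.03447 M of E.
Step 2:
                   E          L
  I          0.08516      9.659
  C         -0.03407     0.0511
  E          0.05109       9.71
  solve Keq expr → x = 0.01703; check Q = 3.5070e+05

Q₀ = 0.01685; Q < K (proceeds forward)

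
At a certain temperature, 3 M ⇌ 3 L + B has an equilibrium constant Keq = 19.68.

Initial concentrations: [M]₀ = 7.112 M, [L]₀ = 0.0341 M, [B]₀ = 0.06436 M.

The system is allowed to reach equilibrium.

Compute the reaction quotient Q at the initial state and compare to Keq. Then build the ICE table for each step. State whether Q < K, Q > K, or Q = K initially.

Q₀ = 7.0942e-09 vs Keq = 19.68 ⇒ Q<K, forward
Step 1:
                    M           L           B
  Initial       7.112      0.0341     0.06436
  Change        -4.92        4.92        1.64
  Equil         2.192       4.954       1.704
  solve Keq expr → x = 1.64; check Q = 19.68

Q₀ = 7.0942e-09; Q < K (proceeds forward)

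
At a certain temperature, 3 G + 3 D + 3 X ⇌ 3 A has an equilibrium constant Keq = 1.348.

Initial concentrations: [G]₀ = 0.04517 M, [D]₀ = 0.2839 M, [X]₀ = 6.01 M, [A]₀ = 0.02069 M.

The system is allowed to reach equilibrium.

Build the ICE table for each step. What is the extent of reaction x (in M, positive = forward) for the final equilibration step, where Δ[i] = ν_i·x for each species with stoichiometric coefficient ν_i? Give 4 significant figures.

x = 0.00704 M

Q₀ = 0.01935 vs Keq = 1.348 ⇒ Q<K, forward
Step 1:
                  G         D         X         A
  init      0.04517    0.2839      6.01   0.02069
  Δ        -0.02112  -0.02112  -0.02112   0.02112
  eq        0.02405    0.2628     5.989   0.04181
  solve Keq expr → x = 0.00704; check Q = 1.348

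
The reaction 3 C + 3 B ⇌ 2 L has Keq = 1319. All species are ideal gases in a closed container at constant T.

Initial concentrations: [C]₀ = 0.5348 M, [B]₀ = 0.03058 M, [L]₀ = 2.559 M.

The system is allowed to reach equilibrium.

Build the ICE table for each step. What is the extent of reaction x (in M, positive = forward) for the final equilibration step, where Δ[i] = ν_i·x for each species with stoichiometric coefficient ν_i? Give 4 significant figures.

x = -0.06505 M

Q₀ = 1.4971e+06 vs Keq = 1319 ⇒ Q>K, reverse
Step 1:
                   C          B          L
  init        0.5348    0.03058      2.559
  Δ           0.1951     0.1951    -0.1301
  eq          0.7299     0.2257      2.429
  solve Keq expr → x = -0.06505; check Q = 1319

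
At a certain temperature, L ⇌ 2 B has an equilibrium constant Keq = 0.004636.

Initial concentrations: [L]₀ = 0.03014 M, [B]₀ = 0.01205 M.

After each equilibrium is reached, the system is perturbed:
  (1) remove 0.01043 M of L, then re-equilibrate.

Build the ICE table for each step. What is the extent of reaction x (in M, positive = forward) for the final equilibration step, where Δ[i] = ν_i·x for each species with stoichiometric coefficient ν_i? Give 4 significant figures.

x = -0.001008 M

Q₀ = 0.004818 vs Keq = 0.004636 ⇒ Q>K, reverse
Step 1:
                   L          B
  Initial    0.03014    0.01205
  Change  1.0442e-04 -2.0884e-04
  Equil      0.03024    0.01184
  solve Keq expr → x = -1.0442e-04; check Q = 0.004636
Then remove 0.01043 M of L.
Step 2:
                   L          B
  Initial    0.01981    0.01184
  Change    0.001008  -0.002016
  Equil      0.02082   0.009825
  solve Keq expr → x = -0.001008; check Q = 0.004636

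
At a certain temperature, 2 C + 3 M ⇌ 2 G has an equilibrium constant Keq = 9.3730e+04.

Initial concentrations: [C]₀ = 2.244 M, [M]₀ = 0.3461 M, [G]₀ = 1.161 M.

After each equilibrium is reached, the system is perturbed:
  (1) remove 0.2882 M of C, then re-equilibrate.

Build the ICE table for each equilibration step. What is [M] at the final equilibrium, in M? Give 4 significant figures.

Q₀ = 6.457 vs Keq = 9.3730e+04 ⇒ Q<K, forward
Step 1:
                  C         M         G
  Initial     2.244    0.3461     1.161
  Change    -0.2194    -0.329    0.2194
  Equil       2.025   0.01705      1.38
  solve Keq expr → x = 0.1097; check Q = 9.3730e+04
Then remove 0.2882 M of C.
Step 2:
                  C         M         G
  Initial     1.736   0.01705      1.38
  Change   0.001212  0.001818 -0.001212
  Equil       1.738   0.01887     1.379
  solve Keq expr → x = -6.0613e-04; check Q = 9.3730e+04

[M]_eq = 0.01887 M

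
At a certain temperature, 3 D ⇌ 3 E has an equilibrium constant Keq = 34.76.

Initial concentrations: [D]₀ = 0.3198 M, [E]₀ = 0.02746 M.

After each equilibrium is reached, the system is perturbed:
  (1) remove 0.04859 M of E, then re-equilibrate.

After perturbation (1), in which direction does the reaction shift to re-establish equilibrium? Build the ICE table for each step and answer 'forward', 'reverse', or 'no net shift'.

Direction: forward

Q₀ = 6.3309e-04 vs Keq = 34.76 ⇒ Q<K, forward
Step 1:
                    D           E
  Initial      0.3198     0.02746
  Change      -0.2384      0.2384
  Equil       0.08145      0.2658
  solve Keq expr → x = 0.07945; check Q = 34.76
Then remove 0.04859 M of E.
Step 2:
                    D           E
  Initial     0.08145      0.2172
  Change      -0.0114      0.0114
  Equil       0.07005      0.2286
  solve Keq expr → x = 0.003799; check Q = 34.76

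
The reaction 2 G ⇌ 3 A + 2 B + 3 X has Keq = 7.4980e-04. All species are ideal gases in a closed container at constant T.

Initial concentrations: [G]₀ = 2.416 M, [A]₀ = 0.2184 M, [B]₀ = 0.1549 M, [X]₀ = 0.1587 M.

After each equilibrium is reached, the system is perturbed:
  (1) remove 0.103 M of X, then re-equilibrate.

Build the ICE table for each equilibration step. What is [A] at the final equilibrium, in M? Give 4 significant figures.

[A]_eq = 0.6094 M

Q₀ = 1.7116e-07 vs Keq = 7.4980e-04 ⇒ Q<K, forward
Step 1:
                   G          A          B          X
  I            2.416     0.2184     0.1549     0.1587
  C          -0.2325     0.3487     0.2325     0.3487
  E            2.184     0.5671     0.3874     0.5074
  solve Keq expr → x = 0.1162; check Q = 7.4980e-04
Then remove 0.103 M of X.
Step 2:
                   G          A          B          X
  I            2.184     0.5671     0.3874     0.4044
  C         -0.02819    0.04229    0.02819    0.04229
  E            2.155     0.6094     0.4156     0.4467
  solve Keq expr → x = 0.0141; check Q = 7.4980e-04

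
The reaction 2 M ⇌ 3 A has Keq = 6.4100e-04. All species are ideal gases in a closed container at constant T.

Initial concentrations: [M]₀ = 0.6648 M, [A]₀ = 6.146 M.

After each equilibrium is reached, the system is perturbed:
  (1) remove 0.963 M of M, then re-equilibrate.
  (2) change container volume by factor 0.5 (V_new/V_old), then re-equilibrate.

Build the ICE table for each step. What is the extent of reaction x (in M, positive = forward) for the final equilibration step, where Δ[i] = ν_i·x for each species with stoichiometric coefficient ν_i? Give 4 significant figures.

Q₀ = 525.3 vs Keq = 6.4100e-04 ⇒ Q>K, reverse
Step 1:
                   M          A
  Initial     0.6648      6.146
  Change       3.938     -5.907
  Equil        4.603     0.2386
  solve Keq expr → x = -1.969; check Q = 6.4100e-04
Then remove 0.963 M of M.
Step 2:
                   M          A
  Initial       3.64     0.2386
  Change     0.02248   -0.03372
  Equil        3.663     0.2049
  solve Keq expr → x = -0.01124; check Q = 6.4100e-04
Then change container volume by factor 0.5 (V_new/V_old).
Step 3:
                   M          A
  Initial      7.325     0.4097
  Change     0.05526   -0.08289
  Equil         7.38     0.3268
  solve Keq expr → x = -0.02763; check Q = 6.4100e-04

x = -0.02763 M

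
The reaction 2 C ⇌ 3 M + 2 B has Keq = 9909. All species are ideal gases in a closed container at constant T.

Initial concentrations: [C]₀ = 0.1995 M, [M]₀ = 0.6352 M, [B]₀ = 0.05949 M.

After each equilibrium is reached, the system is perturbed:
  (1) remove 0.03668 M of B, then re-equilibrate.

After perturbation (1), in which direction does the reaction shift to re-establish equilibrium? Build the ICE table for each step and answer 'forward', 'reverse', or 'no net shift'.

Q₀ = 0.02279 vs Keq = 9909 ⇒ Q<K, forward
Step 1:
                  C         M         B
  Initial    0.1995    0.6352   0.05949
  Change    -0.1972    0.2958    0.1972
  Equil    0.002316     0.931    0.2567
  solve Keq expr → x = 0.09859; check Q = 9909
Then remove 0.03668 M of B.
Step 2:
                  C         M         B
  Initial  0.002316     0.931      0.22
  Change  -3.2648e-04 4.8972e-04 3.2648e-04
  Equil     0.00199    0.9315    0.2203
  solve Keq expr → x = 1.6324e-04; check Q = 9909

Direction: forward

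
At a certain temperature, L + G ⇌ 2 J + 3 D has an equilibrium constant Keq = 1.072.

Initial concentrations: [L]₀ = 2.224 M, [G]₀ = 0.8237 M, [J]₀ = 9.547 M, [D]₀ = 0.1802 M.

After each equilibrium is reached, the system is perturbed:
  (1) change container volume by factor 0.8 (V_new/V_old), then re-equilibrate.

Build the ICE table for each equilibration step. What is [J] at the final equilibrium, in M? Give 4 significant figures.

[J]_eq = 11.97 M

Q₀ = 0.2911 vs Keq = 1.072 ⇒ Q<K, forward
Step 1:
                   L          G          J          D
  init         2.224     0.8237      9.547     0.1802
  Δ         -0.03071   -0.03071    0.06142    0.09212
  eq           2.193      0.793      9.608     0.2723
  solve Keq expr → x = 0.03071; check Q = 1.072
Then change container volume by factor 0.8 (V_new/V_old).
Step 2:
                   L          G          J          D
  init         2.742     0.9912      12.01     0.3404
  Δ          0.02158    0.02158   -0.04316   -0.06474
  eq           2.763      1.013      11.97     0.2757
  solve Keq expr → x = -0.02158; check Q = 1.072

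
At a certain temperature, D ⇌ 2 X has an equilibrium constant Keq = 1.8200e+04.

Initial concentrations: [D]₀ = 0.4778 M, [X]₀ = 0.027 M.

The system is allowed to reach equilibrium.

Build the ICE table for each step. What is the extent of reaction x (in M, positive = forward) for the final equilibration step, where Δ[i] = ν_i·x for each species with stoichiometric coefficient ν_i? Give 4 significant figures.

Q₀ = 0.001526 vs Keq = 1.8200e+04 ⇒ Q<K, forward
Step 1:
                   D          X
  init        0.4778      0.027
  Δ          -0.4777     0.9555
  eq      5.3038e-05     0.9825
  solve Keq expr → x = 0.4777; check Q = 1.8200e+04

x = 0.4777 M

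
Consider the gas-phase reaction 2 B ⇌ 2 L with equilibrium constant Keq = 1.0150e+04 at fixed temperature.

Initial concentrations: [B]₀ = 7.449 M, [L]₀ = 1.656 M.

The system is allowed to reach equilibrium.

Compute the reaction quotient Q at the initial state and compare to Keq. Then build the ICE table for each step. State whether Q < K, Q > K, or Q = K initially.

Q₀ = 0.04942 vs Keq = 1.0150e+04 ⇒ Q<K, forward
Step 1:
                   B          L
  Initial      7.449      1.656
  Change       -7.36       7.36
  Equil      0.08949      9.016
  solve Keq expr → x = 3.68; check Q = 1.0150e+04

Q₀ = 0.04942; Q < K (proceeds forward)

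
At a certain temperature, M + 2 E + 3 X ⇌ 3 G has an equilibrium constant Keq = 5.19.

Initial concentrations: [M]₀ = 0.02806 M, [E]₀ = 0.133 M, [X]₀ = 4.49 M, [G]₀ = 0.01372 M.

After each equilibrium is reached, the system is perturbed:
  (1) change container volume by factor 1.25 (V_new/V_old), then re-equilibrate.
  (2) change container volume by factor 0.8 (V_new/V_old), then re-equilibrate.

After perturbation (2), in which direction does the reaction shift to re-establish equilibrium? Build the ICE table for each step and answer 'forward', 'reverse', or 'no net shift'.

Direction: forward

Q₀ = 5.7482e-05 vs Keq = 5.19 ⇒ Q<K, forward
Step 1:
                    M           E           X           G
  Initial     0.02806       0.133        4.49     0.01372
  Change     -0.02772    -0.05544    -0.08316     0.08316
  Equil    3.4030e-04     0.07756       4.407     0.09688
  solve Keq expr → x = 0.02772; check Q = 5.19
Then change container volume by factor 1.25 (V_new/V_old).
Step 2:
                    M           E           X           G
  Initial  2.7224e-04     0.06205       3.525      0.0775
  Change   2.3687e-04  4.7374e-04  7.1061e-04 -7.1061e-04
  Equil    5.0911e-04     0.06252       3.526     0.07679
  solve Keq expr → x = -2.3687e-04; check Q = 5.19
Then change container volume by factor 0.8 (V_new/V_old).
Step 3:
                    M           E           X           G
  Initial  6.3638e-04     0.07815       4.408     0.09599
  Change  -2.9609e-04 -5.9217e-04 -8.8826e-04  8.8826e-04
  Equil    3.4030e-04     0.07756       4.407     0.09688
  solve Keq expr → x = 2.9609e-04; check Q = 5.19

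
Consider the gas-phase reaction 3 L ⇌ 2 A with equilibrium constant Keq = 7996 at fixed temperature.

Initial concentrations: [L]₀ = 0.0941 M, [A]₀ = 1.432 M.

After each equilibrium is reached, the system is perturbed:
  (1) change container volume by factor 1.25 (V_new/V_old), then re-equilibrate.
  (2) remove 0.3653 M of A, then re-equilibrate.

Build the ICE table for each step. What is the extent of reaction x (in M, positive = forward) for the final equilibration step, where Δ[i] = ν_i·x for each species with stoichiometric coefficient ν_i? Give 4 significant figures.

x = 0.004007 M

Q₀ = 2461 vs Keq = 7996 ⇒ Q<K, forward
Step 1:
                   L          A
  init        0.0941      1.432
  Δ         -0.02998    0.01998
  eq         0.06412      1.452
  solve Keq expr → x = 0.009992; check Q = 7996
Then change container volume by factor 1.25 (V_new/V_old).
Step 2:
                   L          A
  init        0.0513      1.162
  Δ         0.003879  -0.002586
  eq         0.05518      1.159
  solve Keq expr → x = -0.001293; check Q = 7996
Then remove 0.3653 M of A.
Step 3:
                   L          A
  init       0.05518     0.7937
  Δ         -0.01202   0.008014
  eq         0.04316     0.8017
  solve Keq expr → x = 0.004007; check Q = 7996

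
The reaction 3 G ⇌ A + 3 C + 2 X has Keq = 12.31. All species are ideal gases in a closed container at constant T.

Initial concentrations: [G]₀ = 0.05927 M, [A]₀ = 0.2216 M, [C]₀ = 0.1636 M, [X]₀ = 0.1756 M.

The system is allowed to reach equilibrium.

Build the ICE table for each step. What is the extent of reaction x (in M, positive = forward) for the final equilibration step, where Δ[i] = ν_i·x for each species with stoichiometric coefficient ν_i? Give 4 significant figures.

Q₀ = 0.1437 vs Keq = 12.31 ⇒ Q<K, forward
Step 1:
                  G         A         C         X
  Initial   0.05927    0.2216    0.1636    0.1756
  Change   -0.04046   0.01349   0.04046   0.02697
  Equil     0.01881    0.2351    0.2041    0.2026
  solve Keq expr → x = 0.01349; check Q = 12.31

x = 0.01349 M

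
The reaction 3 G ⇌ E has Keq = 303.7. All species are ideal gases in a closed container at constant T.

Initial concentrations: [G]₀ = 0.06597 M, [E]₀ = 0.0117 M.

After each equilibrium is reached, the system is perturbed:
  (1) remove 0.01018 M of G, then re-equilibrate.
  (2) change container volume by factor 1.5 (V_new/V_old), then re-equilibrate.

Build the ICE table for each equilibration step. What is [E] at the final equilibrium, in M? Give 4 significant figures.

Q₀ = 40.75 vs Keq = 303.7 ⇒ Q<K, forward
Step 1:
                    G           E
  I           0.06597      0.0117
  C          -0.02546    0.008487
  E           0.04051     0.02019
  solve Keq expr → x = 0.008487; check Q = 303.7
Then remove 0.01018 M of G.
Step 2:
                    G           E
  I           0.03033     0.02019
  C           0.00825    -0.00275
  E           0.03858     0.01744
  solve Keq expr → x = -0.00275; check Q = 303.7
Then change container volume by factor 1.5 (V_new/V_old).
Step 3:
                    G           E
  I           0.02572     0.01162
  C          0.005946   -0.001982
  E           0.03167    0.009643
  solve Keq expr → x = -0.001982; check Q = 303.7

[E]_eq = 0.009643 M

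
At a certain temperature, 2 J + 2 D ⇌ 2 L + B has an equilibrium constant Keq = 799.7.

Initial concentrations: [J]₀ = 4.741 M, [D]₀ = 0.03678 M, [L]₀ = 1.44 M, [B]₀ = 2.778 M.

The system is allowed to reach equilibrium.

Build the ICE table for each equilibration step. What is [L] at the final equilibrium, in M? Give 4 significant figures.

Q₀ = 189.4 vs Keq = 799.7 ⇒ Q<K, forward
Step 1:
                   J          D          L          B
  init         4.741    0.03678       1.44      2.778
  Δ         -0.01855   -0.01855    0.01855   0.009273
  eq           4.722    0.01823      1.459      2.787
  solve Keq expr → x = 0.009273; check Q = 799.7

[L]_eq = 1.459 M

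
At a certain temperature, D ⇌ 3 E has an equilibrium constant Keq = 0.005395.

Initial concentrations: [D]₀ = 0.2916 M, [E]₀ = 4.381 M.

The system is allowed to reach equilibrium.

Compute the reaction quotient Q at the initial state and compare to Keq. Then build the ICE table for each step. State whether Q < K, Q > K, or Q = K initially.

Q₀ = 288.4 vs Keq = 0.005395 ⇒ Q>K, reverse
Step 1:
                    D           E
  Initial      0.2916       4.381
  Change        1.391      -4.172
  Equil         1.682      0.2086
  solve Keq expr → x = -1.391; check Q = 0.005395

Q₀ = 288.4; Q > K (proceeds reverse)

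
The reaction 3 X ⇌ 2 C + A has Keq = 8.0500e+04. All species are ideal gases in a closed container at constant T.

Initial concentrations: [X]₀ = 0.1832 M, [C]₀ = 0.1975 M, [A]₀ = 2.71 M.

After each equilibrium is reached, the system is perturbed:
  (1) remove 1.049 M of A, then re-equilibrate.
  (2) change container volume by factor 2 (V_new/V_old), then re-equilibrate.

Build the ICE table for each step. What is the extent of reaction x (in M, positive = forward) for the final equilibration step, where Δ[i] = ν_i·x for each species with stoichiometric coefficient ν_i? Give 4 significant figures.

x = 0 M

Q₀ = 17.19 vs Keq = 8.0500e+04 ⇒ Q<K, forward
Step 1:
                  X         C         A
  Initial    0.1832    0.1975      2.71
  Change    -0.1683    0.1122   0.05611
  Equil     0.01488    0.3097     2.766
  solve Keq expr → x = 0.05611; check Q = 8.0500e+04
Then remove 1.049 M of A.
Step 2:
                  X         C         A
  Initial   0.01488    0.3097     1.717
  Change  -0.002146  0.001431 7.1535e-04
  Equil     0.01274    0.3111     1.718
  solve Keq expr → x = 7.1535e-04; check Q = 8.0500e+04
Then change container volume by factor 2 (V_new/V_old).
Step 3:
                  X         C         A
  Initial  0.006368    0.1556    0.8589
  Change          0         0         0
  Equil    0.006368    0.1556    0.8589
  solve Keq expr → x = 0; check Q = 8.0500e+04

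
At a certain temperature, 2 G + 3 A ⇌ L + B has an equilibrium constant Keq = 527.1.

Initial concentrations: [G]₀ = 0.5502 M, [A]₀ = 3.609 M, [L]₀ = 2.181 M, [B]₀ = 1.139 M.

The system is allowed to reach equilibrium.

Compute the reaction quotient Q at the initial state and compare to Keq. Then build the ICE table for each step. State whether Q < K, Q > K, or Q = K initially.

Q₀ = 0.1746 vs Keq = 527.1 ⇒ Q<K, forward
Step 1:
                  G         A         L         B
  I          0.5502     3.609     2.181     1.139
  C          -0.533   -0.7996    0.2665    0.2665
  E         0.01716     2.809     2.448     1.406
  solve Keq expr → x = 0.2665; check Q = 527.1

Q₀ = 0.1746; Q < K (proceeds forward)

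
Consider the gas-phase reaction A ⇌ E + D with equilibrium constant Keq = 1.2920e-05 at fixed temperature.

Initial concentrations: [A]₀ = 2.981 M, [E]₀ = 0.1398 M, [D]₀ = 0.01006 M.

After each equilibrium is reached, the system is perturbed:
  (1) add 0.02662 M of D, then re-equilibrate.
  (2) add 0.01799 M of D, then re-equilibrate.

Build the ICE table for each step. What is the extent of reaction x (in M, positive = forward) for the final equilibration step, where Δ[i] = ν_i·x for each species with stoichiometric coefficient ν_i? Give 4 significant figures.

x = -0.01791 M

Q₀ = 4.7178e-04 vs Keq = 1.2920e-05 ⇒ Q>K, reverse
Step 1:
                   A          E          D
  init         2.981     0.1398    0.01006
  Δ         0.009763  -0.009763  -0.009763
  eq           2.991       0.13 2.9715e-04
  solve Keq expr → x = -0.009763; check Q = 1.2920e-05
Then add 0.02662 M of D.
Step 2:
                   A          E          D
  init         2.991       0.13    0.02692
  Δ          0.02654   -0.02654   -0.02654
  eq           3.017     0.1035 3.7666e-04
  solve Keq expr → x = -0.02654; check Q = 1.2920e-05
Then add 0.01799 M of D.
Step 3:
                   A          E          D
  init         3.017     0.1035    0.01837
  Δ          0.01791   -0.01791   -0.01791
  eq           3.035    0.08559 4.5818e-04
  solve Keq expr → x = -0.01791; check Q = 1.2920e-05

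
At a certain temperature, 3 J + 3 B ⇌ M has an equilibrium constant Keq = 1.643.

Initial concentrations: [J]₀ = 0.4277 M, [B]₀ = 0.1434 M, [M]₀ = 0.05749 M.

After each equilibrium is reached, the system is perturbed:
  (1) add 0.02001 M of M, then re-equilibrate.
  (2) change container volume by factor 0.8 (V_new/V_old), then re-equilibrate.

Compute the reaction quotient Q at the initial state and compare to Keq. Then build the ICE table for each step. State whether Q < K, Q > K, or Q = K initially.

Q₀ = 249.2; Q > K (proceeds reverse)

Q₀ = 249.2 vs Keq = 1.643 ⇒ Q>K, reverse
Step 1:
                   J          B          M
  init        0.4277     0.1434    0.05749
  Δ           0.1489     0.1489   -0.04963
  eq          0.5766     0.2923   0.007863
  solve Keq expr → x = -0.04963; check Q = 1.643
Then add 0.02001 M of M.
Step 2:
                   J          B          M
  init        0.5766     0.2923    0.02787
  Δ          0.04077    0.04077   -0.01359
  eq          0.6174     0.3331    0.01428
  solve Keq expr → x = -0.01359; check Q = 1.643
Then change container volume by factor 0.8 (V_new/V_old).
Step 3:
                   J          B          M
  init        0.7717     0.4163    0.01785
  Δ         -0.04421   -0.04421    0.01474
  eq          0.7275     0.3721    0.03259
  solve Keq expr → x = 0.01474; check Q = 1.643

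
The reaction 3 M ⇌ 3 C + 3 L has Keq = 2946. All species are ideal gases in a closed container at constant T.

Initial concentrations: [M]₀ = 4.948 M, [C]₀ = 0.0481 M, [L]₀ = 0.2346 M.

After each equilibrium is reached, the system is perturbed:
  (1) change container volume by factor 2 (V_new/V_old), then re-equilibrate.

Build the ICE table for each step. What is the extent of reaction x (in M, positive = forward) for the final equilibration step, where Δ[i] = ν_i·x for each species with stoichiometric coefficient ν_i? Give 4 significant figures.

x = 0.0713 M

Q₀ = 1.1861e-08 vs Keq = 2946 ⇒ Q<K, forward
Step 1:
                  M         C         L
  Initial     4.948    0.0481    0.2346
  Change     -3.842     3.842     3.842
  Equil       1.106      3.89     4.076
  solve Keq expr → x = 1.281; check Q = 2946
Then change container volume by factor 2 (V_new/V_old).
Step 2:
                  M         C         L
  Initial    0.5531     1.945     2.038
  Change    -0.2139    0.2139    0.2139
  Equil      0.3392     2.159     2.252
  solve Keq expr → x = 0.0713; check Q = 2946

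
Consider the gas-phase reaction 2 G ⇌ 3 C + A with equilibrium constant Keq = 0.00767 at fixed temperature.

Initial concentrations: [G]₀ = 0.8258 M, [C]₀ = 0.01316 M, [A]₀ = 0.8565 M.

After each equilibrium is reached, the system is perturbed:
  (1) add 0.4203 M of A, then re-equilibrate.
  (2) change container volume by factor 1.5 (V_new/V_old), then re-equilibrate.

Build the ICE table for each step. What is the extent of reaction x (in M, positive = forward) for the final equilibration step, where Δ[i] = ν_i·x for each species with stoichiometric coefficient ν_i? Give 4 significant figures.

x = 0.008931 M

Q₀ = 2.8625e-06 vs Keq = 0.00767 ⇒ Q<K, forward
Step 1:
                  G         C         A
  I          0.8258   0.01316    0.8565
  C         -0.1008    0.1513   0.05042
  E           0.725    0.1644    0.9069
  solve Keq expr → x = 0.05042; check Q = 0.00767
Then add 0.4203 M of A.
Step 2:
                  G         C         A
  I           0.725    0.1644     1.327
  C         0.01187   -0.0178 -0.005935
  E          0.7368    0.1466     1.321
  solve Keq expr → x = -0.005935; check Q = 0.00767
Then change container volume by factor 1.5 (V_new/V_old).
Step 3:
                  G         C         A
  I          0.4912   0.09774    0.8809
  C        -0.01786   0.02679  0.008931
  E          0.4734    0.1245    0.8898
  solve Keq expr → x = 0.008931; check Q = 0.00767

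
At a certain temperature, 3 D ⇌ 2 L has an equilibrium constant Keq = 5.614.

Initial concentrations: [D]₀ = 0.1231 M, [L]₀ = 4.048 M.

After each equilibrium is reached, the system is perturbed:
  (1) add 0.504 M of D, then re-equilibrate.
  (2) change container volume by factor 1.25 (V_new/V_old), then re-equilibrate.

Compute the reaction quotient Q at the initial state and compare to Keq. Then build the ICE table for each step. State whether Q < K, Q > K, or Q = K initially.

Q₀ = 8784; Q > K (proceeds reverse)

Q₀ = 8784 vs Keq = 5.614 ⇒ Q>K, reverse
Step 1:
                    D           L
  init         0.1231       4.048
  Δ             1.124     -0.7492
  eq            1.247       3.299
  solve Keq expr → x = -0.3746; check Q = 5.614
Then add 0.504 M of D.
Step 2:
                    D           L
  init          1.751       3.299
  Δ           -0.4324      0.2883
  eq            1.318       3.587
  solve Keq expr → x = 0.1441; check Q = 5.614
Then change container volume by factor 1.25 (V_new/V_old).
Step 3:
                    D           L
  init          1.055        2.87
  Δ           0.06923    -0.04615
  eq            1.124       2.824
  solve Keq expr → x = -0.02308; check Q = 5.614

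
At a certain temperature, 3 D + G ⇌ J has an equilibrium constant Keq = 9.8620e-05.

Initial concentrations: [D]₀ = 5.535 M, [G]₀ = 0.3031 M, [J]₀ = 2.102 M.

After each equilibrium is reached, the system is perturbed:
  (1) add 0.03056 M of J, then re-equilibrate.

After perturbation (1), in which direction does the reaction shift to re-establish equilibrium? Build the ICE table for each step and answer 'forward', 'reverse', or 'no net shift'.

Direction: reverse

Q₀ = 0.0409 vs Keq = 9.8620e-05 ⇒ Q>K, reverse
Step 1:
                   D          G          J
  I            5.535     0.3031      2.102
  C            5.468      1.823     -1.823
  E               11      2.126     0.2793
  solve Keq expr → x = -1.823; check Q = 9.8620e-05
Then add 0.03056 M of J.
Step 2:
                   D          G          J
  I               11      2.126     0.3098
  C          0.06723    0.02241   -0.02241
  E            11.07      2.148     0.2874
  solve Keq expr → x = -0.02241; check Q = 9.8620e-05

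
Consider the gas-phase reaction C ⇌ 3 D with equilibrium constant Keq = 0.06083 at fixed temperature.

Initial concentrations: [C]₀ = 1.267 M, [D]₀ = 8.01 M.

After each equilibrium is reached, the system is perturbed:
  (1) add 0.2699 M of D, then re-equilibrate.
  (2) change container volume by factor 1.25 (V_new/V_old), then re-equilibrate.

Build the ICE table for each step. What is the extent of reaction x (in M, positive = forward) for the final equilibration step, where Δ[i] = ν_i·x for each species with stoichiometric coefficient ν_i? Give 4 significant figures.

x = 0.02576 M

Q₀ = 405.6 vs Keq = 0.06083 ⇒ Q>K, reverse
Step 1:
                   C          D
  Initial      1.267       8.01
  Change       2.467       -7.4
  Equil        3.734     0.6101
  solve Keq expr → x = -2.467; check Q = 0.06083
Then add 0.2699 M of D.
Step 2:
                   C          D
  Initial      3.734       0.88
  Change     0.08837    -0.2651
  Equil        3.822     0.6149
  solve Keq expr → x = -0.08837; check Q = 0.06083
Then change container volume by factor 1.25 (V_new/V_old).
Step 3:
                   C          D
  Initial      3.058     0.4919
  Change    -0.02576    0.07729
  Equil        3.032     0.5692
  solve Keq expr → x = 0.02576; check Q = 0.06083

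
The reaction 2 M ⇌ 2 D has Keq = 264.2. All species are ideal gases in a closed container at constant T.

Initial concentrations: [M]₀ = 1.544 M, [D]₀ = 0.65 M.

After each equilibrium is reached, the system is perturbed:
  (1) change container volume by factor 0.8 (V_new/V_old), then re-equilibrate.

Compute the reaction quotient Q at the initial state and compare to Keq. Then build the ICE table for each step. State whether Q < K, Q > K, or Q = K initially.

Q₀ = 0.1772; Q < K (proceeds forward)

Q₀ = 0.1772 vs Keq = 264.2 ⇒ Q<K, forward
Step 1:
                   M          D
  I            1.544       0.65
  C           -1.417      1.417
  E           0.1272      2.067
  solve Keq expr → x = 0.7084; check Q = 264.2
Then change container volume by factor 0.8 (V_new/V_old).
Step 2:
                   M          D
  I           0.1589      2.584
  C                0          0
  E           0.1589      2.584
  solve Keq expr → x = 0; check Q = 264.2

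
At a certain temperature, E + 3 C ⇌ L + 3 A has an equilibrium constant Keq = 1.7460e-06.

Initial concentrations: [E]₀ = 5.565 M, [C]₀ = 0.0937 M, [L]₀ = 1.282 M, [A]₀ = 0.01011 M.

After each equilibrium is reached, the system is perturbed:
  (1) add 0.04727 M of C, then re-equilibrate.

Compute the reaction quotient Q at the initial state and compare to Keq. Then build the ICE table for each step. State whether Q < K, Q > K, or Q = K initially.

Q₀ = 2.8937e-04 vs Keq = 1.7460e-06 ⇒ Q>K, reverse
Step 1:
                   E          C          L          A
  init         5.565     0.0937      1.282    0.01011
  Δ         0.002703   0.008108  -0.002703  -0.008108
  eq           5.568     0.1018      1.279   0.002002
  solve Keq expr → x = -0.002703; check Q = 1.7460e-06
Then add 0.04727 M of C.
Step 2:
                   E          C          L          A
  init         5.568     0.1491      1.279   0.002002
  Δ       -3.0371e-04 -9.1113e-04 3.0371e-04 9.1113e-04
  eq           5.567     0.1482       1.28   0.002913
  solve Keq expr → x = 3.0371e-04; check Q = 1.7460e-06

Q₀ = 2.8937e-04; Q > K (proceeds reverse)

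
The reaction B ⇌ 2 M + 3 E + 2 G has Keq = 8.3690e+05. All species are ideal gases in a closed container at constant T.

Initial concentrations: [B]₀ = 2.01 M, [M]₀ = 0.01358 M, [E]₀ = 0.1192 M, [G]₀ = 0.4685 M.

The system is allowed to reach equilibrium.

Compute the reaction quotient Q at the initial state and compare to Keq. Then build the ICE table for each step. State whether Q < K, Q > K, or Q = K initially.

Q₀ = 3.4108e-08 vs Keq = 8.3690e+05 ⇒ Q<K, forward
Step 1:
                  B         M         E         G
  init         2.01   0.01358    0.1192    0.4685
  Δ          -1.939     3.877     5.816     3.877
  eq        0.07141     3.891     5.935     4.346
  solve Keq expr → x = 1.939; check Q = 8.3690e+05

Q₀ = 3.4108e-08; Q < K (proceeds forward)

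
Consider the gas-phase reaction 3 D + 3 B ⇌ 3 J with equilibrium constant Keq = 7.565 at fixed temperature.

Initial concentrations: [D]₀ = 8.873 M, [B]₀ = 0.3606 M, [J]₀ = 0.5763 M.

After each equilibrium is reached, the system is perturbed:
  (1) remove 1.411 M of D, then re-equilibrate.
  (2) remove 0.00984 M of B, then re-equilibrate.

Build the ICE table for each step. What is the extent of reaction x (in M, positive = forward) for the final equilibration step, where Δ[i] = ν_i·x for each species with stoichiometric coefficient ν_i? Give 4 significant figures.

Q₀ = 0.005843 vs Keq = 7.565 ⇒ Q<K, forward
Step 1:
                   D          B          J
  I            8.873     0.3606     0.5763
  C           -0.308     -0.308      0.308
  E            8.565    0.05259     0.8843
  solve Keq expr → x = 0.1027; check Q = 7.565
Then remove 1.411 M of D.
Step 2:
                   D          B          J
  I            7.154    0.05259     0.8843
  C         0.009606   0.009606  -0.009606
  E            7.164     0.0622     0.8747
  solve Keq expr → x = -0.003202; check Q = 7.565
Then remove 0.00984 M of B.
Step 3:
                   D          B          J
  I            7.164    0.05236     0.8747
  C         0.009114   0.009114  -0.009114
  E            7.173    0.06147     0.8656
  solve Keq expr → x = -0.003038; check Q = 7.565

x = -0.003038 M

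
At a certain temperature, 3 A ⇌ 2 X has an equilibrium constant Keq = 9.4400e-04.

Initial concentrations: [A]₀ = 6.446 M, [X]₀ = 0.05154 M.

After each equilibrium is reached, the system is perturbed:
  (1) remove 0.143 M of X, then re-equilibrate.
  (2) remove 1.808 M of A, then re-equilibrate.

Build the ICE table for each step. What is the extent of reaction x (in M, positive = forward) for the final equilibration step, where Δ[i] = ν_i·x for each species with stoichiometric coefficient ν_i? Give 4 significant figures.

Q₀ = 9.9179e-06 vs Keq = 9.4400e-04 ⇒ Q<K, forward
Step 1:
                   A          X
  Initial      6.446    0.05154
  Change     -0.5778     0.3852
  Equil        5.868     0.4368
  solve Keq expr → x = 0.1926; check Q = 9.4400e-04
Then remove 0.143 M of X.
Step 2:
                   A          X
  Initial      5.868     0.2938
  Change     -0.1839     0.1226
  Equil        5.684     0.4164
  solve Keq expr → x = 0.06131; check Q = 9.4400e-04
Then remove 1.808 M of A.
Step 3:
                   A          X
  Initial      3.876     0.4164
  Change      0.2397    -0.1598
  Equil        4.116     0.2566
  solve Keq expr → x = -0.07991; check Q = 9.4400e-04

x = -0.07991 M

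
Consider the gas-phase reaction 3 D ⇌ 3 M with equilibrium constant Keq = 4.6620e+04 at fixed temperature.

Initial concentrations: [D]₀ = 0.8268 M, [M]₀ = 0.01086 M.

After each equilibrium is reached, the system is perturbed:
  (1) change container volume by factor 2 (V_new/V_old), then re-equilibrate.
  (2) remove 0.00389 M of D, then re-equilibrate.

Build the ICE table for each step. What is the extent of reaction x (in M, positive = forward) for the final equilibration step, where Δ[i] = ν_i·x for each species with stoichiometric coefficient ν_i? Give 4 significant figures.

Q₀ = 2.2661e-06 vs Keq = 4.6620e+04 ⇒ Q<K, forward
Step 1:
                   D          M
  I           0.8268    0.01086
  C          -0.8042     0.8042
  E          0.02265      0.815
  solve Keq expr → x = 0.2681; check Q = 4.6620e+04
Then change container volume by factor 2 (V_new/V_old).
Step 2:
                   D          M
  I          0.01132     0.4075
  C                0          0
  E          0.01132     0.4075
  solve Keq expr → x = 0; check Q = 4.6620e+04
Then remove 0.00389 M of D.
Step 3:
                   D          M
  I         0.007433     0.4075
  C         0.003785  -0.003785
  E          0.01122     0.4037
  solve Keq expr → x = -0.001262; check Q = 4.6620e+04

x = -0.001262 M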